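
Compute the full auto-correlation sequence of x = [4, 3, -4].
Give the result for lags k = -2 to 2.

r_xx[k] = sum_m x[m]*x[m+k], indexed from 0, for k = -2 to 2:
  r_xx[-2] = x[2]*x[0] = -16
  r_xx[-1] = x[1]*x[0] + x[2]*x[1] = 0
  r_xx[0] = x[0]*x[0] + x[1]*x[1] + x[2]*x[2] = 41
  r_xx[1] = x[0]*x[1] + x[1]*x[2] = 0
  r_xx[2] = x[0]*x[2] = -16
r_xx = [-16, 0, 41, 0, -16]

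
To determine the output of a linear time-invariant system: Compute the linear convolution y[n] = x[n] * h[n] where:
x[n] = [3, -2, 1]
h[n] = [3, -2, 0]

y[n] = sum_k x[k]*h[n-k]. Output length = len(x) + len(h) - 1 = 3 + 3 - 1 = 5.
y[0] = 3*3 = 9
y[1] = -2*3 + 3*-2 = -12
y[2] = 1*3 + -2*-2 + 3*0 = 7
y[3] = 1*-2 + -2*0 = -2
y[4] = 1*0 = 0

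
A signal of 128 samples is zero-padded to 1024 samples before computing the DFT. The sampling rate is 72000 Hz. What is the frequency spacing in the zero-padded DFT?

Original DFT: N = 128, resolution = f_s/N = 72000/128 = 1125/2 Hz
Zero-padded DFT: N = 1024, resolution = f_s/N = 72000/1024 = 1125/16 Hz
Zero-padding interpolates the spectrum (finer frequency grid)
but does NOT improve the true spectral resolution (ability to resolve close frequencies).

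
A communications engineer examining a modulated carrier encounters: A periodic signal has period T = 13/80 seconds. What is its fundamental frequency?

The fundamental frequency is the reciprocal of the period.
f = 1/T = 1/(13/80) = 80/13 Hz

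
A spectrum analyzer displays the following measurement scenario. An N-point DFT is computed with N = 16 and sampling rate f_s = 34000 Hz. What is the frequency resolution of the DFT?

DFT frequency resolution = f_s / N
= 34000 / 16 = 2125 Hz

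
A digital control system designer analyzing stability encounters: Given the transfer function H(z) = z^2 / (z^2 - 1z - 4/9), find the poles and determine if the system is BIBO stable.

Poles are roots of the denominator: z^2 - 1z - 4/9 = 0.
Quadratic formula: z = [-(-1) +/- sqrt((-1)^2 - 4*(-4/9))] / 2
Discriminant = 1 + 16/9 = 25/9; sqrt = 5/3.
z = (1 +/- 5/3) / 2 => z = 4/3 or z = -1/3.
|p1| = 4/3, |p2| = 1/3.
For BIBO stability, all poles must lie inside the unit circle (|p| < 1).
System is UNSTABLE since at least one |p| >= 1.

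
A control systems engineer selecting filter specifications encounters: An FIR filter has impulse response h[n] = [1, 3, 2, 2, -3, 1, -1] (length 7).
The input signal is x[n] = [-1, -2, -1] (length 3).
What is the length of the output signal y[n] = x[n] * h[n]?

For linear convolution, the output length is:
len(y) = len(x) + len(h) - 1 = 3 + 7 - 1 = 9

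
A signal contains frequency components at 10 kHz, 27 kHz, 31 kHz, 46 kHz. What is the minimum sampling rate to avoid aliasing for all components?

The highest frequency component is f_max = 46 kHz.
Nyquist rate = 2 * f_max = 2 * 46 kHz = 92 kHz.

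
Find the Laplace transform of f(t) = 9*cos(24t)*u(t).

Standard pair: cos(wt)*u(t) <-> s/(s^2+w^2)
With w = 24: L{9*cos(24t)*u(t)} = 9s/(s^2+576)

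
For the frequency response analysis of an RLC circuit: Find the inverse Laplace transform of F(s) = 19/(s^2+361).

Standard pair: w/(s^2+w^2) <-> sin(wt)*u(t)
Recognize w^2 = 361, so w = 19; numerator 19 = 1*19.
f(t) = sin(19t)*u(t)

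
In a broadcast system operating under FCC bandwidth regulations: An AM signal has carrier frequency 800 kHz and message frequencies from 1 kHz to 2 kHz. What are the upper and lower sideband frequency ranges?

Upper sideband (USB) = fc + [fm_low, fm_high] = 800 + [1, 2] = [801, 802] kHz
Lower sideband (LSB) = fc - [fm_high, fm_low] = 800 - [2, 1] = [798, 799] kHz
Total occupied spectrum: 798 kHz to 802 kHz (plus carrier at 800 kHz)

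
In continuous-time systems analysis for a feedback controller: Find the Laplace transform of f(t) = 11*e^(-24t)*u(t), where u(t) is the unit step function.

Standard Laplace transform pair:
e^(-at)*u(t) <-> 1/(s+a)
With a = 24: L{11*e^(-24t)*u(t)} = 11/(s+24), ROC: Re(s) > -24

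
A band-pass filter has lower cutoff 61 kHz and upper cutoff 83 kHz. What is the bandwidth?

Bandwidth = f_high - f_low
= 83 kHz - 61 kHz = 22 kHz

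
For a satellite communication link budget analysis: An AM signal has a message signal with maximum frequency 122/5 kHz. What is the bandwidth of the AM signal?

In AM (double-sideband), the bandwidth is twice the message frequency.
BW = 2 * f_m = 2 * 122/5 kHz = 244/5 kHz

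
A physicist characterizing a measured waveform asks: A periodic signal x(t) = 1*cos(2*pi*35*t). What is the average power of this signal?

Average power of A*cos(wt) is A^2/2.
P = 1^2 / 2 = 1/2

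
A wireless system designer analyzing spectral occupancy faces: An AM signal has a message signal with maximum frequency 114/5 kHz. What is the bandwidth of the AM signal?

In AM (double-sideband), the bandwidth is twice the message frequency.
BW = 2 * f_m = 2 * 114/5 kHz = 228/5 kHz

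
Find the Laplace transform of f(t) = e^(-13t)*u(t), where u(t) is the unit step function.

Standard Laplace transform pair:
e^(-at)*u(t) <-> 1/(s+a)
With a = 13: L{e^(-13t)*u(t)} = 1/(s+13), ROC: Re(s) > -13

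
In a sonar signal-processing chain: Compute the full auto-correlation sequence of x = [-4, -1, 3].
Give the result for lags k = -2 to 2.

r_xx[k] = sum_m x[m]*x[m+k], indexed from 0, for k = -2 to 2:
  r_xx[-2] = x[2]*x[0] = -12
  r_xx[-1] = x[1]*x[0] + x[2]*x[1] = 1
  r_xx[0] = x[0]*x[0] + x[1]*x[1] + x[2]*x[2] = 26
  r_xx[1] = x[0]*x[1] + x[1]*x[2] = 1
  r_xx[2] = x[0]*x[2] = -12
r_xx = [-12, 1, 26, 1, -12]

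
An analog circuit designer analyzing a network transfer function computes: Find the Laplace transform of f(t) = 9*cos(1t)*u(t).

Standard pair: cos(wt)*u(t) <-> s/(s^2+w^2)
With w = 1: L{9*cos(1t)*u(t)} = 9s/(s^2+1)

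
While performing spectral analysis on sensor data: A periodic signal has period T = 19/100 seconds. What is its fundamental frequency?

The fundamental frequency is the reciprocal of the period.
f = 1/T = 1/(19/100) = 100/19 Hz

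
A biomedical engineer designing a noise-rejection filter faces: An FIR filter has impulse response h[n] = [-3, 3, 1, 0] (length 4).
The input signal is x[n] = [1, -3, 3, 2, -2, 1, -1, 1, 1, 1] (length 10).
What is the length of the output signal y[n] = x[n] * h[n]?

For linear convolution, the output length is:
len(y) = len(x) + len(h) - 1 = 10 + 4 - 1 = 13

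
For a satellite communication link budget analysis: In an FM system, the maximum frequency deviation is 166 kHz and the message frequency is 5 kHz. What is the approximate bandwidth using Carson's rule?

Carson's rule: BW = 2*(delta_f + f_m)
= 2*(166 + 5) kHz = 342 kHz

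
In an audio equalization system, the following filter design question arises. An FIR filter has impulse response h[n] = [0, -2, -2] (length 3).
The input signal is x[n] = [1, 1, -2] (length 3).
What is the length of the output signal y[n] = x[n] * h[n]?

For linear convolution, the output length is:
len(y) = len(x) + len(h) - 1 = 3 + 3 - 1 = 5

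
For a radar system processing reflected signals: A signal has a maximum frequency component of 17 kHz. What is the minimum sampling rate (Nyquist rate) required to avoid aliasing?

By the Nyquist-Shannon sampling theorem,
the minimum sampling rate (Nyquist rate) must be at least 2 * f_max.
Nyquist rate = 2 * 17 kHz = 34 kHz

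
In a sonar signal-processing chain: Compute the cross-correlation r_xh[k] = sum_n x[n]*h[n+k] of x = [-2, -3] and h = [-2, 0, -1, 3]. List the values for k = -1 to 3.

Both sequences indexed from 0 and zero outside their support.
Lags with overlap: k = -1 to 3.
  r_xh[-1] = x[1]*h[0] = 6
  r_xh[0] = x[0]*h[0] + x[1]*h[1] = 4
  r_xh[1] = x[0]*h[1] + x[1]*h[2] = 3
  r_xh[2] = x[0]*h[2] + x[1]*h[3] = -7
  r_xh[3] = x[0]*h[3] = -6
r_xh = [6, 4, 3, -7, -6] (for k = -1, ..., 3)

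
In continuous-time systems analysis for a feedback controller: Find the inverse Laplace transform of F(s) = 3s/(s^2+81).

Standard pair: s/(s^2+w^2) <-> cos(wt)*u(t)
With k=3, w=9: f(t) = 3*cos(9t)*u(t)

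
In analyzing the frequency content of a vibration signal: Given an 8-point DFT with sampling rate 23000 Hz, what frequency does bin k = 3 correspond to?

The frequency of DFT bin k is: f_k = k * f_s / N
f_3 = 3 * 23000 / 8 = 8625 Hz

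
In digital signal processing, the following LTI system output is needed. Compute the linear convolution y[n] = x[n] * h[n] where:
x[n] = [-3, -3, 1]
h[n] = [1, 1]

y[n] = sum_k x[k]*h[n-k]. Output length = len(x) + len(h) - 1 = 3 + 2 - 1 = 4.
y[0] = -3*1 = -3
y[1] = -3*1 + -3*1 = -6
y[2] = 1*1 + -3*1 = -2
y[3] = 1*1 = 1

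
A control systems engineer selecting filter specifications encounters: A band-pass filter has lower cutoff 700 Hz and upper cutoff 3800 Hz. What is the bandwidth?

Bandwidth = f_high - f_low
= 3800 Hz - 700 Hz = 3100 Hz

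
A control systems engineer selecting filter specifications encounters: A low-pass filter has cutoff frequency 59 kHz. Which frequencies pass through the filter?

A low-pass filter passes all frequencies below the cutoff frequency 59 kHz and attenuates higher frequencies.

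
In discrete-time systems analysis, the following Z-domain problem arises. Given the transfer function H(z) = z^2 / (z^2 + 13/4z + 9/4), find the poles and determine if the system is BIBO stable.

Poles are roots of the denominator: z^2 + 13/4z + 9/4 = 0.
Quadratic formula: z = [-(13/4) +/- sqrt((13/4)^2 - 4*(9/4))] / 2
Discriminant = 169/16 - 9 = 25/16; sqrt = 5/4.
z = (-13/4 +/- 5/4) / 2 => z = -1 or z = -9/4.
|p1| = 9/4, |p2| = 1.
For BIBO stability, all poles must lie inside the unit circle (|p| < 1).
System is UNSTABLE since at least one |p| >= 1.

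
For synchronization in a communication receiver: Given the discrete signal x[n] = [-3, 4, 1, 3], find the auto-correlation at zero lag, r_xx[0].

The auto-correlation at zero lag r_xx[0] equals the signal energy.
r_xx[0] = sum of x[n]^2 = (-3)^2 + 4^2 + 1^2 + 3^2
= 9 + 16 + 1 + 9 = 35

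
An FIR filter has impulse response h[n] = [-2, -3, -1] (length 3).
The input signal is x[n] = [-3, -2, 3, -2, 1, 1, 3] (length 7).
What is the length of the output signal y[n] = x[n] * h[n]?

For linear convolution, the output length is:
len(y) = len(x) + len(h) - 1 = 7 + 3 - 1 = 9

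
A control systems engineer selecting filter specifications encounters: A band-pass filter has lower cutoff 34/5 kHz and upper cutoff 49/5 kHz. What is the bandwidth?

Bandwidth = f_high - f_low
= 49/5 kHz - 34/5 kHz = 3 kHz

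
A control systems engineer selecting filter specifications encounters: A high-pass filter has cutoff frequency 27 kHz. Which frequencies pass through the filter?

A high-pass filter passes all frequencies above the cutoff frequency 27 kHz and attenuates lower frequencies.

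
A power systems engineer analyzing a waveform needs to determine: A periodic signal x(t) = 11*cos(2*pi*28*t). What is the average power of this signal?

Average power of A*cos(wt) is A^2/2.
P = 11^2 / 2 = 121/2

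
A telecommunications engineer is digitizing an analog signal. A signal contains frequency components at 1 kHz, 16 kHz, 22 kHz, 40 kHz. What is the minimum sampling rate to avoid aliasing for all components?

The highest frequency component is f_max = 40 kHz.
Nyquist rate = 2 * f_max = 2 * 40 kHz = 80 kHz.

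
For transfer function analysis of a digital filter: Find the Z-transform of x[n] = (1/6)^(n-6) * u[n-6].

Time-shifting property: if X(z) = Z{x[n]}, then Z{x[n-d]} = z^(-d) * X(z)
X(z) = z/(z - 1/6) for x[n] = (1/6)^n * u[n]
Z{x[n-6]} = z^(-6) * z/(z - 1/6) = z^(-5)/(z - 1/6)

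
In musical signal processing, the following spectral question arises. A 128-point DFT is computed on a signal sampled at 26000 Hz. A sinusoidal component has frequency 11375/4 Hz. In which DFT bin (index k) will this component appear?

DFT frequency resolution = f_s/N = 26000/128 = 1625/8 Hz
Bin index k = f_signal / resolution = 11375/4 / 1625/8 = 14
The signal frequency 11375/4 Hz falls in DFT bin k = 14.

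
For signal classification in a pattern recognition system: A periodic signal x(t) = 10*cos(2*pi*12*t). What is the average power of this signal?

Average power of A*cos(wt) is A^2/2.
P = 10^2 / 2 = 100/2 = 50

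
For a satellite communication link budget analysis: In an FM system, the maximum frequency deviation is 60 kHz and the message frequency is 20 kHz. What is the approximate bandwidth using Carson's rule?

Carson's rule: BW = 2*(delta_f + f_m)
= 2*(60 + 20) kHz = 160 kHz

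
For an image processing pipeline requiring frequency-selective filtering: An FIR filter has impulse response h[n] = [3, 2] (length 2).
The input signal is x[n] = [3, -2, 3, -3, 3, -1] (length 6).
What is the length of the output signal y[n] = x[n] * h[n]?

For linear convolution, the output length is:
len(y) = len(x) + len(h) - 1 = 6 + 2 - 1 = 7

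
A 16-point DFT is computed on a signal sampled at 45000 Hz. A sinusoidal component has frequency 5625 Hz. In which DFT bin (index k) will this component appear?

DFT frequency resolution = f_s/N = 45000/16 = 5625/2 Hz
Bin index k = f_signal / resolution = 5625 / 5625/2 = 2
The signal frequency 5625 Hz falls in DFT bin k = 2.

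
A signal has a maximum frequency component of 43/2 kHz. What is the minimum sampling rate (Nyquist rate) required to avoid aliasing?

By the Nyquist-Shannon sampling theorem,
the minimum sampling rate (Nyquist rate) must be at least 2 * f_max.
Nyquist rate = 2 * 43/2 kHz = 43 kHz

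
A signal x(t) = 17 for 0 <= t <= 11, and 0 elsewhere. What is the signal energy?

Energy = integral of |x(t)|^2 dt over the signal duration
= 17^2 * 11 = 289 * 11 = 3179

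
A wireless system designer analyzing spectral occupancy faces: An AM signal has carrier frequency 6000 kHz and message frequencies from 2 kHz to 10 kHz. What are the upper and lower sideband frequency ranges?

Upper sideband (USB) = fc + [fm_low, fm_high] = 6000 + [2, 10] = [6002, 6010] kHz
Lower sideband (LSB) = fc - [fm_high, fm_low] = 6000 - [10, 2] = [5990, 5998] kHz
Total occupied spectrum: 5990 kHz to 6010 kHz (plus carrier at 6000 kHz)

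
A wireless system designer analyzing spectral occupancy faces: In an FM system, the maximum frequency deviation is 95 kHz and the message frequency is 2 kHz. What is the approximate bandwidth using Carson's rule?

Carson's rule: BW = 2*(delta_f + f_m)
= 2*(95 + 2) kHz = 194 kHz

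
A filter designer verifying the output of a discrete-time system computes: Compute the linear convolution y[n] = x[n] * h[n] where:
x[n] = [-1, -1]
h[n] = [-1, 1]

y[n] = sum_k x[k]*h[n-k]. Output length = len(x) + len(h) - 1 = 2 + 2 - 1 = 3.
y[0] = -1*-1 = 1
y[1] = -1*-1 + -1*1 = 0
y[2] = -1*1 = -1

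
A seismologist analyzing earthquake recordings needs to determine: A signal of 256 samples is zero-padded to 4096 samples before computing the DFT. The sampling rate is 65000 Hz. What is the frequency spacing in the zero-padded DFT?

Original DFT: N = 256, resolution = f_s/N = 65000/256 = 8125/32 Hz
Zero-padded DFT: N = 4096, resolution = f_s/N = 65000/4096 = 8125/512 Hz
Zero-padding interpolates the spectrum (finer frequency grid)
but does NOT improve the true spectral resolution (ability to resolve close frequencies).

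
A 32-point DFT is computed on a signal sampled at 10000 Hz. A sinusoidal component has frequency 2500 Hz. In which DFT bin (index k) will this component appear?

DFT frequency resolution = f_s/N = 10000/32 = 625/2 Hz
Bin index k = f_signal / resolution = 2500 / 625/2 = 8
The signal frequency 2500 Hz falls in DFT bin k = 8.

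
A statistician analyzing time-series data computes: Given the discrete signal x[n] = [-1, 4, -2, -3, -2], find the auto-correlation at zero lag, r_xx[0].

The auto-correlation at zero lag r_xx[0] equals the signal energy.
r_xx[0] = sum of x[n]^2 = (-1)^2 + 4^2 + (-2)^2 + (-3)^2 + (-2)^2
= 1 + 16 + 4 + 9 + 4 = 34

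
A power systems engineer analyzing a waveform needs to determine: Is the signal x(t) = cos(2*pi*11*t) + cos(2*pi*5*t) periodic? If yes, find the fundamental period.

f1 = 11 Hz, f2 = 5 Hz
Period T1 = 1/11, T2 = 1/5
Ratio T1/T2 = 5/11, which is rational.
The signal is periodic with fundamental period T = 1/GCD(11,5) = 1 s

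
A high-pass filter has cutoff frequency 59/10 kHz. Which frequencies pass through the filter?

A high-pass filter passes all frequencies above the cutoff frequency 59/10 kHz and attenuates lower frequencies.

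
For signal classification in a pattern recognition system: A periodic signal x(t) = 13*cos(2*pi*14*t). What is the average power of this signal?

Average power of A*cos(wt) is A^2/2.
P = 13^2 / 2 = 169/2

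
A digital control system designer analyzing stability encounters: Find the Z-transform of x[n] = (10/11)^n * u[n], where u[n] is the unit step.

The Z-transform of a^n * u[n] is z/(z-a) for |z| > |a|.
Here a = 10/11, so X(z) = z/(z - (10/11)) = 11z/(11z - 10)
ROC: |z| > 10/11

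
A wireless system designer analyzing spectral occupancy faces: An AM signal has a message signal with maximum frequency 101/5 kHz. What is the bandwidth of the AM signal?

In AM (double-sideband), the bandwidth is twice the message frequency.
BW = 2 * f_m = 2 * 101/5 kHz = 202/5 kHz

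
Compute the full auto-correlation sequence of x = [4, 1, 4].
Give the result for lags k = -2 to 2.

r_xx[k] = sum_m x[m]*x[m+k], indexed from 0, for k = -2 to 2:
  r_xx[-2] = x[2]*x[0] = 16
  r_xx[-1] = x[1]*x[0] + x[2]*x[1] = 8
  r_xx[0] = x[0]*x[0] + x[1]*x[1] + x[2]*x[2] = 33
  r_xx[1] = x[0]*x[1] + x[1]*x[2] = 8
  r_xx[2] = x[0]*x[2] = 16
r_xx = [16, 8, 33, 8, 16]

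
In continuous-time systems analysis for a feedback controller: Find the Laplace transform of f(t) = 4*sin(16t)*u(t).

Standard pair: sin(wt)*u(t) <-> w/(s^2+w^2)
With w = 16: L{4*sin(16t)*u(t)} = 64/(s^2+256)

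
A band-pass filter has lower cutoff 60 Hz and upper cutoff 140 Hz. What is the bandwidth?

Bandwidth = f_high - f_low
= 140 Hz - 60 Hz = 80 Hz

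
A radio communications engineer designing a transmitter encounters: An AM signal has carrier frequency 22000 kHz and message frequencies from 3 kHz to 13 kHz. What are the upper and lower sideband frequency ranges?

Upper sideband (USB) = fc + [fm_low, fm_high] = 22000 + [3, 13] = [22003, 22013] kHz
Lower sideband (LSB) = fc - [fm_high, fm_low] = 22000 - [13, 3] = [21987, 21997] kHz
Total occupied spectrum: 21987 kHz to 22013 kHz (plus carrier at 22000 kHz)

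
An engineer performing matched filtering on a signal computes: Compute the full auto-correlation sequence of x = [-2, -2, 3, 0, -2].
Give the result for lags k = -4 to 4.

r_xx[k] = sum_m x[m]*x[m+k], indexed from 0, for k = -4 to 4:
  r_xx[-4] = x[4]*x[0] = 4
  r_xx[-3] = x[3]*x[0] + x[4]*x[1] = 4
  r_xx[-2] = x[2]*x[0] + x[3]*x[1] + x[4]*x[2] = -12
  r_xx[-1] = x[1]*x[0] + x[2]*x[1] + x[3]*x[2] + x[4]*x[3] = -2
  r_xx[0] = x[0]*x[0] + x[1]*x[1] + x[2]*x[2] + x[3]*x[3] + x[4]*x[4] = 21
  r_xx[1] = x[0]*x[1] + x[1]*x[2] + x[2]*x[3] + x[3]*x[4] = -2
  r_xx[2] = x[0]*x[2] + x[1]*x[3] + x[2]*x[4] = -12
  r_xx[3] = x[0]*x[3] + x[1]*x[4] = 4
  r_xx[4] = x[0]*x[4] = 4
r_xx = [4, 4, -12, -2, 21, -2, -12, 4, 4]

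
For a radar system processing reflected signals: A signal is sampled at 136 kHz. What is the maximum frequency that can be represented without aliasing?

The maximum frequency that can be represented without aliasing
is the Nyquist frequency: f_max = f_s / 2 = 136 kHz / 2 = 68 kHz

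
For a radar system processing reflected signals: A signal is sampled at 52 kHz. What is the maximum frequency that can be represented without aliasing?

The maximum frequency that can be represented without aliasing
is the Nyquist frequency: f_max = f_s / 2 = 52 kHz / 2 = 26 kHz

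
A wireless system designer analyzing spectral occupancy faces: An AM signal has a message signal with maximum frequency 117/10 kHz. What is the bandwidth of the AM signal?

In AM (double-sideband), the bandwidth is twice the message frequency.
BW = 2 * f_m = 2 * 117/10 kHz = 117/5 kHz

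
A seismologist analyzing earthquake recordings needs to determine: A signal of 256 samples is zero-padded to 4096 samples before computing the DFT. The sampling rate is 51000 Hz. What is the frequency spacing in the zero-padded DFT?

Original DFT: N = 256, resolution = f_s/N = 51000/256 = 6375/32 Hz
Zero-padded DFT: N = 4096, resolution = f_s/N = 51000/4096 = 6375/512 Hz
Zero-padding interpolates the spectrum (finer frequency grid)
but does NOT improve the true spectral resolution (ability to resolve close frequencies).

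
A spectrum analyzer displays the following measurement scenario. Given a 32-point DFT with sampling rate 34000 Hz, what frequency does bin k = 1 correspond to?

The frequency of DFT bin k is: f_k = k * f_s / N
f_1 = 1 * 34000 / 32 = 2125/2 Hz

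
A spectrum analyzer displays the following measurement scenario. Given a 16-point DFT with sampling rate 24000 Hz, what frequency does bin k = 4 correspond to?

The frequency of DFT bin k is: f_k = k * f_s / N
f_4 = 4 * 24000 / 16 = 6000 Hz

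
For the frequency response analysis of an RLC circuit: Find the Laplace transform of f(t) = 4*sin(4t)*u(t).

Standard pair: sin(wt)*u(t) <-> w/(s^2+w^2)
With w = 4: L{4*sin(4t)*u(t)} = 16/(s^2+16)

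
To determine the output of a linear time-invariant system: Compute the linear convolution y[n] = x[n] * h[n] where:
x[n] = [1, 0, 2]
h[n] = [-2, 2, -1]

y[n] = sum_k x[k]*h[n-k]. Output length = len(x) + len(h) - 1 = 3 + 3 - 1 = 5.
y[0] = 1*-2 = -2
y[1] = 0*-2 + 1*2 = 2
y[2] = 2*-2 + 0*2 + 1*-1 = -5
y[3] = 2*2 + 0*-1 = 4
y[4] = 2*-1 = -2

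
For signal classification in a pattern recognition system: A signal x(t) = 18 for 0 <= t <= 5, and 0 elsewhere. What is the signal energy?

Energy = integral of |x(t)|^2 dt over the signal duration
= 18^2 * 5 = 324 * 5 = 1620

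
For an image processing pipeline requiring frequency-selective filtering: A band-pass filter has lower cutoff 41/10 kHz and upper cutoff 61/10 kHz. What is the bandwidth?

Bandwidth = f_high - f_low
= 61/10 kHz - 41/10 kHz = 2 kHz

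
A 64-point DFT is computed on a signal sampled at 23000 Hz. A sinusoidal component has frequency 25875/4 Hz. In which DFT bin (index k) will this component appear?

DFT frequency resolution = f_s/N = 23000/64 = 2875/8 Hz
Bin index k = f_signal / resolution = 25875/4 / 2875/8 = 18
The signal frequency 25875/4 Hz falls in DFT bin k = 18.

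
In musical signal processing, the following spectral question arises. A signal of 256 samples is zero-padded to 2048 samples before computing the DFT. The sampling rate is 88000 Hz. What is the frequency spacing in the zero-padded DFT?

Original DFT: N = 256, resolution = f_s/N = 88000/256 = 1375/4 Hz
Zero-padded DFT: N = 2048, resolution = f_s/N = 88000/2048 = 1375/32 Hz
Zero-padding interpolates the spectrum (finer frequency grid)
but does NOT improve the true spectral resolution (ability to resolve close frequencies).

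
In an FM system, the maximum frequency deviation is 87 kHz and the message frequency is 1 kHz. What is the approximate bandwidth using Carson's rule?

Carson's rule: BW = 2*(delta_f + f_m)
= 2*(87 + 1) kHz = 176 kHz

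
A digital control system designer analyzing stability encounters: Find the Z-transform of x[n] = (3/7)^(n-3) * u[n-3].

Time-shifting property: if X(z) = Z{x[n]}, then Z{x[n-d]} = z^(-d) * X(z)
X(z) = z/(z - 3/7) for x[n] = (3/7)^n * u[n]
Z{x[n-3]} = z^(-3) * z/(z - 3/7) = z^(-2)/(z - 3/7)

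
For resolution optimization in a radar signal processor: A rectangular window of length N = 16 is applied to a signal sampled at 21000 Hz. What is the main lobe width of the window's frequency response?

For a rectangular window of length N,
the main lobe width in frequency is 2*f_s/N.
= 2*21000/16 = 2625 Hz
This determines the minimum frequency separation for resolving two sinusoids.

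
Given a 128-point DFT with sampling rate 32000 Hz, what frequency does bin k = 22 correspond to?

The frequency of DFT bin k is: f_k = k * f_s / N
f_22 = 22 * 32000 / 128 = 5500 Hz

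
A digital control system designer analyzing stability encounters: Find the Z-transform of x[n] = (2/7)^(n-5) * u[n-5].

Time-shifting property: if X(z) = Z{x[n]}, then Z{x[n-d]} = z^(-d) * X(z)
X(z) = z/(z - 2/7) for x[n] = (2/7)^n * u[n]
Z{x[n-5]} = z^(-5) * z/(z - 2/7) = z^(-4)/(z - 2/7)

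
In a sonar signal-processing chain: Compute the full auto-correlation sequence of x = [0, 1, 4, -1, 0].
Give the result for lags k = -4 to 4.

r_xx[k] = sum_m x[m]*x[m+k], indexed from 0, for k = -4 to 4:
  r_xx[-4] = x[4]*x[0] = 0
  r_xx[-3] = x[3]*x[0] + x[4]*x[1] = 0
  r_xx[-2] = x[2]*x[0] + x[3]*x[1] + x[4]*x[2] = -1
  r_xx[-1] = x[1]*x[0] + x[2]*x[1] + x[3]*x[2] + x[4]*x[3] = 0
  r_xx[0] = x[0]*x[0] + x[1]*x[1] + x[2]*x[2] + x[3]*x[3] + x[4]*x[4] = 18
  r_xx[1] = x[0]*x[1] + x[1]*x[2] + x[2]*x[3] + x[3]*x[4] = 0
  r_xx[2] = x[0]*x[2] + x[1]*x[3] + x[2]*x[4] = -1
  r_xx[3] = x[0]*x[3] + x[1]*x[4] = 0
  r_xx[4] = x[0]*x[4] = 0
r_xx = [0, 0, -1, 0, 18, 0, -1, 0, 0]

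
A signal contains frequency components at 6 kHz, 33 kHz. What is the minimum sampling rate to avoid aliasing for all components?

The highest frequency component is f_max = 33 kHz.
Nyquist rate = 2 * f_max = 2 * 33 kHz = 66 kHz.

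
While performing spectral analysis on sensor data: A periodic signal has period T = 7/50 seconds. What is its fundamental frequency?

The fundamental frequency is the reciprocal of the period.
f = 1/T = 1/(7/50) = 50/7 Hz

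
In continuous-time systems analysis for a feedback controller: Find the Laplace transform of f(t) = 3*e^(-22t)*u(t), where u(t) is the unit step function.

Standard Laplace transform pair:
e^(-at)*u(t) <-> 1/(s+a)
With a = 22: L{3*e^(-22t)*u(t)} = 3/(s+22), ROC: Re(s) > -22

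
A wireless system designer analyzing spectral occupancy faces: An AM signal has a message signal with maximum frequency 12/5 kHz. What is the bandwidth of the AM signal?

In AM (double-sideband), the bandwidth is twice the message frequency.
BW = 2 * f_m = 2 * 12/5 kHz = 24/5 kHz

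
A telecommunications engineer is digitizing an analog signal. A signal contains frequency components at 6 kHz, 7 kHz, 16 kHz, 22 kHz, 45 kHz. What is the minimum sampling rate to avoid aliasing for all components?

The highest frequency component is f_max = 45 kHz.
Nyquist rate = 2 * f_max = 2 * 45 kHz = 90 kHz.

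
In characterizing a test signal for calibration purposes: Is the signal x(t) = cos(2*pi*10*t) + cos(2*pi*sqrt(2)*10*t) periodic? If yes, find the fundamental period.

f1 = 10 Hz, f2 = 10*sqrt(2) Hz
Ratio f2/f1 = sqrt(2), which is irrational.
Since the frequency ratio is irrational, no common period exists.
The signal is not periodic.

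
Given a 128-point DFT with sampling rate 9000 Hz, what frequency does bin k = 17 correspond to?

The frequency of DFT bin k is: f_k = k * f_s / N
f_17 = 17 * 9000 / 128 = 19125/16 Hz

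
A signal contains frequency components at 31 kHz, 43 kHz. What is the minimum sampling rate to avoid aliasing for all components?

The highest frequency component is f_max = 43 kHz.
Nyquist rate = 2 * f_max = 2 * 43 kHz = 86 kHz.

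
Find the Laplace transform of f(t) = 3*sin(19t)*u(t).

Standard pair: sin(wt)*u(t) <-> w/(s^2+w^2)
With w = 19: L{3*sin(19t)*u(t)} = 57/(s^2+361)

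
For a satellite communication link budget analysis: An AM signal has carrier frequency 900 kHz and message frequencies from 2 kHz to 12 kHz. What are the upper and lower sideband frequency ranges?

Upper sideband (USB) = fc + [fm_low, fm_high] = 900 + [2, 12] = [902, 912] kHz
Lower sideband (LSB) = fc - [fm_high, fm_low] = 900 - [12, 2] = [888, 898] kHz
Total occupied spectrum: 888 kHz to 912 kHz (plus carrier at 900 kHz)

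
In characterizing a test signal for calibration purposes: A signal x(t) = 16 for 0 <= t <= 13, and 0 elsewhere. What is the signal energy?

Energy = integral of |x(t)|^2 dt over the signal duration
= 16^2 * 13 = 256 * 13 = 3328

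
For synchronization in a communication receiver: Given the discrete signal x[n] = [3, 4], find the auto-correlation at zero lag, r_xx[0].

The auto-correlation at zero lag r_xx[0] equals the signal energy.
r_xx[0] = sum of x[n]^2 = 3^2 + 4^2
= 9 + 16 = 25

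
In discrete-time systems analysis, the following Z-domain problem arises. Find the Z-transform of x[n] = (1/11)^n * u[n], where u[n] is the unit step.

The Z-transform of a^n * u[n] is z/(z-a) for |z| > |a|.
Here a = 1/11, so X(z) = z/(z - (1/11)) = 11z/(11z - 1)
ROC: |z| > 1/11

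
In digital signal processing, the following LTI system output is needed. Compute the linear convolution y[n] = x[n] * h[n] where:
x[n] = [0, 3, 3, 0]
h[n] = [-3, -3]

y[n] = sum_k x[k]*h[n-k]. Output length = len(x) + len(h) - 1 = 4 + 2 - 1 = 5.
y[0] = 0*-3 = 0
y[1] = 3*-3 + 0*-3 = -9
y[2] = 3*-3 + 3*-3 = -18
y[3] = 0*-3 + 3*-3 = -9
y[4] = 0*-3 = 0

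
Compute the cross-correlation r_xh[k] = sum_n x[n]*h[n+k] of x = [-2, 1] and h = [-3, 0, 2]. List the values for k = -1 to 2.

Both sequences indexed from 0 and zero outside their support.
Lags with overlap: k = -1 to 2.
  r_xh[-1] = x[1]*h[0] = -3
  r_xh[0] = x[0]*h[0] + x[1]*h[1] = 6
  r_xh[1] = x[0]*h[1] + x[1]*h[2] = 2
  r_xh[2] = x[0]*h[2] = -4
r_xh = [-3, 6, 2, -4] (for k = -1, ..., 2)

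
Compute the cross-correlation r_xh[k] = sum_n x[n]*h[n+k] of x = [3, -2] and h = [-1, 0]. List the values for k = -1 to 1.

Both sequences indexed from 0 and zero outside their support.
Lags with overlap: k = -1 to 1.
  r_xh[-1] = x[1]*h[0] = 2
  r_xh[0] = x[0]*h[0] + x[1]*h[1] = -3
  r_xh[1] = x[0]*h[1] = 0
r_xh = [2, -3, 0] (for k = -1, ..., 1)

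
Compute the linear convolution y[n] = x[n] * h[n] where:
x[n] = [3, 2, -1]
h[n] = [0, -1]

y[n] = sum_k x[k]*h[n-k]. Output length = len(x) + len(h) - 1 = 3 + 2 - 1 = 4.
y[0] = 3*0 = 0
y[1] = 2*0 + 3*-1 = -3
y[2] = -1*0 + 2*-1 = -2
y[3] = -1*-1 = 1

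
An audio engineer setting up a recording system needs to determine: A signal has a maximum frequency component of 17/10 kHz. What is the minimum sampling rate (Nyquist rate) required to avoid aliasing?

By the Nyquist-Shannon sampling theorem,
the minimum sampling rate (Nyquist rate) must be at least 2 * f_max.
Nyquist rate = 2 * 17/10 kHz = 17/5 kHz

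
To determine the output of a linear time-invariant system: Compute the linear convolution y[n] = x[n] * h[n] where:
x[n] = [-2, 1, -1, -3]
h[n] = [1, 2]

y[n] = sum_k x[k]*h[n-k]. Output length = len(x) + len(h) - 1 = 4 + 2 - 1 = 5.
y[0] = -2*1 = -2
y[1] = 1*1 + -2*2 = -3
y[2] = -1*1 + 1*2 = 1
y[3] = -3*1 + -1*2 = -5
y[4] = -3*2 = -6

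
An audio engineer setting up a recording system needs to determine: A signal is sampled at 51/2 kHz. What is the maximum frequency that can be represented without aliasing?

The maximum frequency that can be represented without aliasing
is the Nyquist frequency: f_max = f_s / 2 = 51/2 kHz / 2 = 51/4 kHz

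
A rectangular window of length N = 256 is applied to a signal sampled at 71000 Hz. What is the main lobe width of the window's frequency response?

For a rectangular window of length N,
the main lobe width in frequency is 2*f_s/N.
= 2*71000/256 = 8875/16 Hz
This determines the minimum frequency separation for resolving two sinusoids.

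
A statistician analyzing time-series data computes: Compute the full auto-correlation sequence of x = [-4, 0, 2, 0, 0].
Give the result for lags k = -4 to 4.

r_xx[k] = sum_m x[m]*x[m+k], indexed from 0, for k = -4 to 4:
  r_xx[-4] = x[4]*x[0] = 0
  r_xx[-3] = x[3]*x[0] + x[4]*x[1] = 0
  r_xx[-2] = x[2]*x[0] + x[3]*x[1] + x[4]*x[2] = -8
  r_xx[-1] = x[1]*x[0] + x[2]*x[1] + x[3]*x[2] + x[4]*x[3] = 0
  r_xx[0] = x[0]*x[0] + x[1]*x[1] + x[2]*x[2] + x[3]*x[3] + x[4]*x[4] = 20
  r_xx[1] = x[0]*x[1] + x[1]*x[2] + x[2]*x[3] + x[3]*x[4] = 0
  r_xx[2] = x[0]*x[2] + x[1]*x[3] + x[2]*x[4] = -8
  r_xx[3] = x[0]*x[3] + x[1]*x[4] = 0
  r_xx[4] = x[0]*x[4] = 0
r_xx = [0, 0, -8, 0, 20, 0, -8, 0, 0]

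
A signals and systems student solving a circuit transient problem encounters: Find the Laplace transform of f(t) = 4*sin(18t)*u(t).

Standard pair: sin(wt)*u(t) <-> w/(s^2+w^2)
With w = 18: L{4*sin(18t)*u(t)} = 72/(s^2+324)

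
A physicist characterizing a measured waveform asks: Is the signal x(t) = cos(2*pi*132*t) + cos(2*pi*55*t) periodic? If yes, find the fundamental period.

f1 = 132 Hz, f2 = 55 Hz
Period T1 = 1/132, T2 = 1/55
Ratio T1/T2 = 55/132, which is rational.
The signal is periodic with fundamental period T = 1/GCD(132,55) = 1/11 s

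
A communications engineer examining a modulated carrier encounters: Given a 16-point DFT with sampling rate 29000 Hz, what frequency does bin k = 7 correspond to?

The frequency of DFT bin k is: f_k = k * f_s / N
f_7 = 7 * 29000 / 16 = 25375/2 Hz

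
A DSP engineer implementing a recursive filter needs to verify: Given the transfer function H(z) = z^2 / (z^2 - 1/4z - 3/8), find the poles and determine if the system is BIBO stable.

Poles are roots of the denominator: z^2 - 1/4z - 3/8 = 0.
Quadratic formula: z = [-(-1/4) +/- sqrt((-1/4)^2 - 4*(-3/8))] / 2
Discriminant = 1/16 + 3/2 = 25/16; sqrt = 5/4.
z = (1/4 +/- 5/4) / 2 => z = 3/4 or z = -1/2.
|p1| = 3/4, |p2| = 1/2.
For BIBO stability, all poles must lie inside the unit circle (|p| < 1).
System is STABLE since both |p| < 1.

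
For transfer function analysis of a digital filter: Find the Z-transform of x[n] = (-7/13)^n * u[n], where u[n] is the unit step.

The Z-transform of a^n * u[n] is z/(z-a) for |z| > |a|.
Here a = -7/13, so X(z) = z/(z - (-7/13)) = 13z/(13z + 7)
ROC: |z| > 7/13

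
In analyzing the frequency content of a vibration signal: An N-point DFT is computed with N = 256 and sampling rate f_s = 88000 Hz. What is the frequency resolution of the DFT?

DFT frequency resolution = f_s / N
= 88000 / 256 = 1375/4 Hz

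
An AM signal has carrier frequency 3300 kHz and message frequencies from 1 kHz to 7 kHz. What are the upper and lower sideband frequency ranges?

Upper sideband (USB) = fc + [fm_low, fm_high] = 3300 + [1, 7] = [3301, 3307] kHz
Lower sideband (LSB) = fc - [fm_high, fm_low] = 3300 - [7, 1] = [3293, 3299] kHz
Total occupied spectrum: 3293 kHz to 3307 kHz (plus carrier at 3300 kHz)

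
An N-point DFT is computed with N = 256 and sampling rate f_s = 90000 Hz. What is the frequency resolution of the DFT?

DFT frequency resolution = f_s / N
= 90000 / 256 = 5625/16 Hz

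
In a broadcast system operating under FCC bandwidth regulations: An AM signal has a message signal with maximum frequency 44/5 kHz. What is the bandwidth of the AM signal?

In AM (double-sideband), the bandwidth is twice the message frequency.
BW = 2 * f_m = 2 * 44/5 kHz = 88/5 kHz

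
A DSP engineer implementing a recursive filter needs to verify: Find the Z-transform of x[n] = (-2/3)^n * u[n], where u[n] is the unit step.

The Z-transform of a^n * u[n] is z/(z-a) for |z| > |a|.
Here a = -2/3, so X(z) = z/(z - (-2/3)) = 3z/(3z + 2)
ROC: |z| > 2/3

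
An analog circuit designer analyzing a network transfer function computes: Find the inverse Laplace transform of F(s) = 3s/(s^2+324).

Standard pair: s/(s^2+w^2) <-> cos(wt)*u(t)
With k=3, w=18: f(t) = 3*cos(18t)*u(t)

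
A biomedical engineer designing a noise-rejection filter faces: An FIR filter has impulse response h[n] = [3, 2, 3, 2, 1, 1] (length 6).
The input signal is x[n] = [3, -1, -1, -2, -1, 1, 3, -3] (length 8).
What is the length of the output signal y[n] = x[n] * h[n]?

For linear convolution, the output length is:
len(y) = len(x) + len(h) - 1 = 8 + 6 - 1 = 13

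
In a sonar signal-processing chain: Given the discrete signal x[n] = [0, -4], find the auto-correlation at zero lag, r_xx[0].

The auto-correlation at zero lag r_xx[0] equals the signal energy.
r_xx[0] = sum of x[n]^2 = 0^2 + (-4)^2
= 0 + 16 = 16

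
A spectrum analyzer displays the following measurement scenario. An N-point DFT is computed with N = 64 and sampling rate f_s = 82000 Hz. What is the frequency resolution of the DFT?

DFT frequency resolution = f_s / N
= 82000 / 64 = 5125/4 Hz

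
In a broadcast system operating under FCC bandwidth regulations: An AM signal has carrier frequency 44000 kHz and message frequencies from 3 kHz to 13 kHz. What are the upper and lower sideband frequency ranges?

Upper sideband (USB) = fc + [fm_low, fm_high] = 44000 + [3, 13] = [44003, 44013] kHz
Lower sideband (LSB) = fc - [fm_high, fm_low] = 44000 - [13, 3] = [43987, 43997] kHz
Total occupied spectrum: 43987 kHz to 44013 kHz (plus carrier at 44000 kHz)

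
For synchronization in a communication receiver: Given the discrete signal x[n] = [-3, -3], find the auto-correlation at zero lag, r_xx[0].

The auto-correlation at zero lag r_xx[0] equals the signal energy.
r_xx[0] = sum of x[n]^2 = (-3)^2 + (-3)^2
= 9 + 9 = 18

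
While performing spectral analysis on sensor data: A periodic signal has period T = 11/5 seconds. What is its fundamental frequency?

The fundamental frequency is the reciprocal of the period.
f = 1/T = 1/(11/5) = 5/11 Hz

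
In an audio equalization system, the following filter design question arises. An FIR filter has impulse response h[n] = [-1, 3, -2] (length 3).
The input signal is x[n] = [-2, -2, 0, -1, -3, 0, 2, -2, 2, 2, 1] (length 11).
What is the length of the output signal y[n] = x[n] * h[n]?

For linear convolution, the output length is:
len(y) = len(x) + len(h) - 1 = 11 + 3 - 1 = 13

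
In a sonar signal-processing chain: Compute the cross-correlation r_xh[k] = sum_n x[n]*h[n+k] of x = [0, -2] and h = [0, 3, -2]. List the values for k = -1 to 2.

Both sequences indexed from 0 and zero outside their support.
Lags with overlap: k = -1 to 2.
  r_xh[-1] = x[1]*h[0] = 0
  r_xh[0] = x[0]*h[0] + x[1]*h[1] = -6
  r_xh[1] = x[0]*h[1] + x[1]*h[2] = 4
  r_xh[2] = x[0]*h[2] = 0
r_xh = [0, -6, 4, 0] (for k = -1, ..., 2)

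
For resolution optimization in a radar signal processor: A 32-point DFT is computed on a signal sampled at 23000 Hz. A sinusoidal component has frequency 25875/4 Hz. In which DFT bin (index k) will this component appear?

DFT frequency resolution = f_s/N = 23000/32 = 2875/4 Hz
Bin index k = f_signal / resolution = 25875/4 / 2875/4 = 9
The signal frequency 25875/4 Hz falls in DFT bin k = 9.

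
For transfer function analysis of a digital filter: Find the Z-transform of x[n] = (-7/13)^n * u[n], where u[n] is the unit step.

The Z-transform of a^n * u[n] is z/(z-a) for |z| > |a|.
Here a = -7/13, so X(z) = z/(z - (-7/13)) = 13z/(13z + 7)
ROC: |z| > 7/13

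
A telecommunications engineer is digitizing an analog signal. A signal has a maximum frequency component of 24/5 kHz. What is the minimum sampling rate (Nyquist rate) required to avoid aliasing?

By the Nyquist-Shannon sampling theorem,
the minimum sampling rate (Nyquist rate) must be at least 2 * f_max.
Nyquist rate = 2 * 24/5 kHz = 48/5 kHz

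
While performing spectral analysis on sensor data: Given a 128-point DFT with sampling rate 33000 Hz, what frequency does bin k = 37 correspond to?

The frequency of DFT bin k is: f_k = k * f_s / N
f_37 = 37 * 33000 / 128 = 152625/16 Hz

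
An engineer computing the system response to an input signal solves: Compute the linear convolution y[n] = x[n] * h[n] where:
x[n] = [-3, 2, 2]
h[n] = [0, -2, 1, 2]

y[n] = sum_k x[k]*h[n-k]. Output length = len(x) + len(h) - 1 = 3 + 4 - 1 = 6.
y[0] = -3*0 = 0
y[1] = 2*0 + -3*-2 = 6
y[2] = 2*0 + 2*-2 + -3*1 = -7
y[3] = 2*-2 + 2*1 + -3*2 = -8
y[4] = 2*1 + 2*2 = 6
y[5] = 2*2 = 4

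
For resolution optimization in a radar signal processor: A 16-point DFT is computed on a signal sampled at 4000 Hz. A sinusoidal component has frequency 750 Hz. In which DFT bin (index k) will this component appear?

DFT frequency resolution = f_s/N = 4000/16 = 250 Hz
Bin index k = f_signal / resolution = 750 / 250 = 3
The signal frequency 750 Hz falls in DFT bin k = 3.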